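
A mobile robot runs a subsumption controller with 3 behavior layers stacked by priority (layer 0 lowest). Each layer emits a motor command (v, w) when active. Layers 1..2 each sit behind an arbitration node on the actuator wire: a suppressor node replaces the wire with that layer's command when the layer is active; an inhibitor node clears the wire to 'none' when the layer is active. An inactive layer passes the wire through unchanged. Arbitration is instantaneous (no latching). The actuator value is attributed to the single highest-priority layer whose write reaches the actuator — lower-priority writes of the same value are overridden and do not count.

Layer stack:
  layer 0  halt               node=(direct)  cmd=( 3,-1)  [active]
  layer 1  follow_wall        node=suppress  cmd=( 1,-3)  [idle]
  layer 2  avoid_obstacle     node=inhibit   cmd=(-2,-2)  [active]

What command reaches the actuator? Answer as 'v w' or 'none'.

L0 halt: active, feeds wire = (3, -1)
L1 follow_wall: idle → wire stays (3, -1)
L2 avoid_obstacle: active, inhibitor → wire = none
actuator = none

none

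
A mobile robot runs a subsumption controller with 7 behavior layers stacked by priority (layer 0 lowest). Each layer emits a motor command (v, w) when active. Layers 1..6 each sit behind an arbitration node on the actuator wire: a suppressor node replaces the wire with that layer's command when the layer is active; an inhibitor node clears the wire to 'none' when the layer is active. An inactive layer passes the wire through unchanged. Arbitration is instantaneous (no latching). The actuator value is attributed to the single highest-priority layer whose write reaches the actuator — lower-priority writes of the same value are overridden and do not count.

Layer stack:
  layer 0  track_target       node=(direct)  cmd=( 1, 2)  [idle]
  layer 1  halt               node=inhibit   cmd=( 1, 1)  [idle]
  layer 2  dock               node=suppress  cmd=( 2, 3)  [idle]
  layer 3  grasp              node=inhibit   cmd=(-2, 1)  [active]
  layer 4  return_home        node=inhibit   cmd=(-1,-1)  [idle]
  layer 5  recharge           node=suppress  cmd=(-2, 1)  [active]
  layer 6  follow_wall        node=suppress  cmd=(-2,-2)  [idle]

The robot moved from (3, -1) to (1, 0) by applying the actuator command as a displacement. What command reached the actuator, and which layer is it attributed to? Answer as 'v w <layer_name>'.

-2 1 recharge

displacement = (1, 0) − (3, -1) = (-2, 1)
layer 0 (track_target) idle — none
layer 1 (halt) idle — unchanged: none
layer 2 (dock) idle — unchanged: none
layer 3 (grasp) active — inhibits: none
layer 4 (return_home) idle — unchanged: none
layer 5 (recharge) active — suppresses: (-2, 1)
layer 6 (follow_wall) idle — unchanged: (-2, 1)
→ actuator (-2, 1) — from layer 5 (recharge)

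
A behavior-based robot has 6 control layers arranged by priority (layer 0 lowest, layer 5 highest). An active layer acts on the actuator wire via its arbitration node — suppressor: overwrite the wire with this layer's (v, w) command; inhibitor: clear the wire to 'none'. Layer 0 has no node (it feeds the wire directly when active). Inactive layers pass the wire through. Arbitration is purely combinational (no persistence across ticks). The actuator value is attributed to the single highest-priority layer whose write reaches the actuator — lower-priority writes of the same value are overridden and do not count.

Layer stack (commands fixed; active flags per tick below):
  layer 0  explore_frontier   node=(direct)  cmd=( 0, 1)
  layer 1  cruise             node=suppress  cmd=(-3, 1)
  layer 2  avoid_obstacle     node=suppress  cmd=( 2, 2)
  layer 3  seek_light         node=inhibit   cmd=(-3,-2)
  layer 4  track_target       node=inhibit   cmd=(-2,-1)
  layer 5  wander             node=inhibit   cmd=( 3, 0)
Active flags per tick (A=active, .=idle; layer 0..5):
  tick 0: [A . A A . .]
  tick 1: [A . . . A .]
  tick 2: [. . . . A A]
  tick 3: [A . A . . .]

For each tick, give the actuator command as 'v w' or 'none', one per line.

tick 0:
  [0] explore_frontier on; wire := (0, 1)
  [1] cruise off; pass (0, 1)
  [2] avoid_obstacle on (suppress); wire := (2, 2)
  [3] seek_light on (inhibit); wire := none
  [4] track_target off; pass none
  [5] wander off; pass none
  output none
tick 1:
  [0] explore_frontier on; wire := (0, 1)
  [1] cruise off; pass (0, 1)
  [2] avoid_obstacle off; pass (0, 1)
  [3] seek_light off; pass (0, 1)
  [4] track_target on (inhibit); wire := none
  [5] wander off; pass none
  output none
tick 2:
  [0] explore_frontier off; wire := none
  [1] cruise off; pass none
  [2] avoid_obstacle off; pass none
  [3] seek_light off; pass none
  [4] track_target on (inhibit); wire := none
  [5] wander on (inhibit); wire := none
  output none
tick 3:
  [0] explore_frontier on; wire := (0, 1)
  [1] cruise off; pass (0, 1)
  [2] avoid_obstacle on (suppress); wire := (2, 2)
  [3] seek_light off; pass (2, 2)
  [4] track_target off; pass (2, 2)
  [5] wander off; pass (2, 2)
  output (2, 2)

none
none
none
2 2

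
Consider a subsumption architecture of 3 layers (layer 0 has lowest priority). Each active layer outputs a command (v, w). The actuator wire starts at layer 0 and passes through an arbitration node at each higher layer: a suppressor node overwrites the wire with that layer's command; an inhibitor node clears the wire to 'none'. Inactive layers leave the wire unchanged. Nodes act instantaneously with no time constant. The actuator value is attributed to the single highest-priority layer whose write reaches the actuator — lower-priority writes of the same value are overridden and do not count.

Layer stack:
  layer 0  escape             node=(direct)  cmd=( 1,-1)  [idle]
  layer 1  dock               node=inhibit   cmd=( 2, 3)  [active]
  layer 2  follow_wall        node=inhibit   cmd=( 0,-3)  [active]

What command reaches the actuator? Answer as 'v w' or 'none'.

none

layer 0 (escape) idle — none
layer 1 (dock) active — inhibits: none
layer 2 (follow_wall) active — inhibits: none
→ actuator none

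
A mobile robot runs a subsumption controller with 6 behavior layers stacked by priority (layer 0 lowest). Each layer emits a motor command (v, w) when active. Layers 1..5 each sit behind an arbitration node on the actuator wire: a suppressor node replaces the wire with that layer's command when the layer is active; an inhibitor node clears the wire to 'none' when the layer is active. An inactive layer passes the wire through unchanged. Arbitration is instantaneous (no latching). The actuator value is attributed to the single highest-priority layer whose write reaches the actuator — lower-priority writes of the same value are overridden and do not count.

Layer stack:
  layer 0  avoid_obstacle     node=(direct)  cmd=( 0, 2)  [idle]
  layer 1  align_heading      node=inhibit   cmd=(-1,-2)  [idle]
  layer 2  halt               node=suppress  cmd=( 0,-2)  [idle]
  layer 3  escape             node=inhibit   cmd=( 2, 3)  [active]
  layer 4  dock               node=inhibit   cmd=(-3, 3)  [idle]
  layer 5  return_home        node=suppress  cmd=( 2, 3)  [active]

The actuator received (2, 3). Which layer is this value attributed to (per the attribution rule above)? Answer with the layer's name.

[0] avoid_obstacle off; wire := none
[1] align_heading off; pass none
[2] halt off; pass none
[3] escape on (inhibit); wire := none
[4] dock off; pass none
[5] return_home on (suppress); wire := (2, 3)
output (2, 3)
last writer: layer 5 = return_home

return_home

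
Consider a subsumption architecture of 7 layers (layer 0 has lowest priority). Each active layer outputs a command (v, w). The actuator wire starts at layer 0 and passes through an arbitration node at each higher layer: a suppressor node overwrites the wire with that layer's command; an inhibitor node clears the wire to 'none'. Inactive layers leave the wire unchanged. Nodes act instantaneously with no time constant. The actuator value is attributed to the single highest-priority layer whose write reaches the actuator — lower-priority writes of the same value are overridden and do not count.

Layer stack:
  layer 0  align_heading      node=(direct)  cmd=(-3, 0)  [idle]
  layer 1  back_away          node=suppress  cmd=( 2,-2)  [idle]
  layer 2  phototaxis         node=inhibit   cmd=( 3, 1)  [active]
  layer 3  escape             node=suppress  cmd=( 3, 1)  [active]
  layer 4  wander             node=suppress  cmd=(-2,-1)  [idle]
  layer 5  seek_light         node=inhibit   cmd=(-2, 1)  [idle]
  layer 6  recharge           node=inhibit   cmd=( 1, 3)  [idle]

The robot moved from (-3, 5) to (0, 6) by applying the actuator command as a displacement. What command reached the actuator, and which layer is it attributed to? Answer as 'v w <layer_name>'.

displacement = (0, 6) − (-3, 5) = (3, 1)
L0 align_heading: idle → wire = none
L1 back_away: idle → wire stays none
L2 phototaxis: active, inhibitor → wire = none
L3 escape: active, suppressor → wire = (3, 1)
L4 wander: idle → wire stays (3, 1)
L5 seek_light: idle → wire stays (3, 1)
L6 recharge: idle → wire stays (3, 1)
actuator = (3, 1) — from layer 3 (escape)

3 1 escape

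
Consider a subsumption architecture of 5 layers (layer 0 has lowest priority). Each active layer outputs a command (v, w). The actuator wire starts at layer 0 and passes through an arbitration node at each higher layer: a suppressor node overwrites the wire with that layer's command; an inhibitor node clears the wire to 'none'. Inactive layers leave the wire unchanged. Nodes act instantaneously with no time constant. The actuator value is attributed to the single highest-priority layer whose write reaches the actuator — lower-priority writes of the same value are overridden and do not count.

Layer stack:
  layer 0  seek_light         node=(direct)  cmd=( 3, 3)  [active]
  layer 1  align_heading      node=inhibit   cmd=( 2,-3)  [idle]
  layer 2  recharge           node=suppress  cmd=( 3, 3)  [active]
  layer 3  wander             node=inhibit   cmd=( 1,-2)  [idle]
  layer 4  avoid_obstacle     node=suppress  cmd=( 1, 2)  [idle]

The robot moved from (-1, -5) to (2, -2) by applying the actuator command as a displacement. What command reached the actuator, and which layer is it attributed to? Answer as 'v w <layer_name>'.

3 3 recharge

displacement = (2, -2) − (-1, -5) = (3, 3)
[0] seek_light on; wire := (3, 3)
[1] align_heading off; pass (3, 3)
[2] recharge on (suppress); wire := (3, 3)
[3] wander off; pass (3, 3)
[4] avoid_obstacle off; pass (3, 3)
output (3, 3) — from layer 2 (recharge)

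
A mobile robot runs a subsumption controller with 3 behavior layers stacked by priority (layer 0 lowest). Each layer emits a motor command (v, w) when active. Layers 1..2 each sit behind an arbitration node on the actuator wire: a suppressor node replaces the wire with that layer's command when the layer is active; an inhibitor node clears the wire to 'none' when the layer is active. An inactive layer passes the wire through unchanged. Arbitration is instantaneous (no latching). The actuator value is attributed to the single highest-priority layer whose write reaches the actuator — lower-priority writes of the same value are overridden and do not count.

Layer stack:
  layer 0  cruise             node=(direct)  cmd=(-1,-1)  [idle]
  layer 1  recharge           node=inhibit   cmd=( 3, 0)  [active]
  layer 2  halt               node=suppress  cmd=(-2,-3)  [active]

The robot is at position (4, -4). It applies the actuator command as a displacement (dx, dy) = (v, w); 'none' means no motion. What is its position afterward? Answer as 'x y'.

layer 0 (cruise) idle — none
layer 1 (recharge) active — inhibits: none
layer 2 (halt) active — suppresses: (-2, -3)
→ actuator (-2, -3)
position: (4, -4) + (-2, -3) = (2, -7)

2 -7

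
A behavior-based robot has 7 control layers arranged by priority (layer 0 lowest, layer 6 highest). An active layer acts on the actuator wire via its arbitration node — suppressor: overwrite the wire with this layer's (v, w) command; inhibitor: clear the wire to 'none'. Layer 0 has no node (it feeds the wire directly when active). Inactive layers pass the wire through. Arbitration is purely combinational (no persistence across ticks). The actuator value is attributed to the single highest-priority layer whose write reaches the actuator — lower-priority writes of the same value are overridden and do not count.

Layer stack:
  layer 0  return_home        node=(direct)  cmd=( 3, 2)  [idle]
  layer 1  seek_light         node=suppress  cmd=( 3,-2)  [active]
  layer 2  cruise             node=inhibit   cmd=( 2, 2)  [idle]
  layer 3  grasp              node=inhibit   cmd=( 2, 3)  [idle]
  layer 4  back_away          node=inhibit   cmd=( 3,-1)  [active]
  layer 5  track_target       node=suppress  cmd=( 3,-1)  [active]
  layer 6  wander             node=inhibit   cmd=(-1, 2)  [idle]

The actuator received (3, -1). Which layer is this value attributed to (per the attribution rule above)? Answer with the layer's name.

L0 return_home: idle → wire = none
L1 seek_light: active, suppressor → wire = (3, -2)
L2 cruise: idle → wire stays (3, -2)
L3 grasp: idle → wire stays (3, -2)
L4 back_away: active, inhibitor → wire = none
L5 track_target: active, suppressor → wire = (3, -1)
L6 wander: idle → wire stays (3, -1)
actuator = (3, -1)
last writer: layer 5 = track_target

track_target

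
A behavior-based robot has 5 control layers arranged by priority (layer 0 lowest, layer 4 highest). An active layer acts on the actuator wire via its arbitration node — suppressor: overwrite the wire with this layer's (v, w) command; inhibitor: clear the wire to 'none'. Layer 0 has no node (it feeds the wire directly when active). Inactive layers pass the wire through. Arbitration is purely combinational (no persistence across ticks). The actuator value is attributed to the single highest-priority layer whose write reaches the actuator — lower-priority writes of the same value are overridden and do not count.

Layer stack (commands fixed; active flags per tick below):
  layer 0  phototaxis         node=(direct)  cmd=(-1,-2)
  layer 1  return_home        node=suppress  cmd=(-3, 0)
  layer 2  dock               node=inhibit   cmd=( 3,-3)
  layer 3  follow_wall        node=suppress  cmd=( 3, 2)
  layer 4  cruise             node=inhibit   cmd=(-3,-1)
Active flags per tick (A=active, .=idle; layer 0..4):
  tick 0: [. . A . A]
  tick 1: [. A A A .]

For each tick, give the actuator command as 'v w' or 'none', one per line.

tick 0:
  layer 0 (phototaxis) idle — none
  layer 1 (return_home) idle — unchanged: none
  layer 2 (dock) active — inhibits: none
  layer 3 (follow_wall) idle — unchanged: none
  layer 4 (cruise) active — inhibits: none
  → actuator none
tick 1:
  layer 0 (phototaxis) idle — none
  layer 1 (return_home) active — suppresses: (-3, 0)
  layer 2 (dock) active — inhibits: none
  layer 3 (follow_wall) active — suppresses: (3, 2)
  layer 4 (cruise) idle — unchanged: (3, 2)
  → actuator (3, 2)

none
3 2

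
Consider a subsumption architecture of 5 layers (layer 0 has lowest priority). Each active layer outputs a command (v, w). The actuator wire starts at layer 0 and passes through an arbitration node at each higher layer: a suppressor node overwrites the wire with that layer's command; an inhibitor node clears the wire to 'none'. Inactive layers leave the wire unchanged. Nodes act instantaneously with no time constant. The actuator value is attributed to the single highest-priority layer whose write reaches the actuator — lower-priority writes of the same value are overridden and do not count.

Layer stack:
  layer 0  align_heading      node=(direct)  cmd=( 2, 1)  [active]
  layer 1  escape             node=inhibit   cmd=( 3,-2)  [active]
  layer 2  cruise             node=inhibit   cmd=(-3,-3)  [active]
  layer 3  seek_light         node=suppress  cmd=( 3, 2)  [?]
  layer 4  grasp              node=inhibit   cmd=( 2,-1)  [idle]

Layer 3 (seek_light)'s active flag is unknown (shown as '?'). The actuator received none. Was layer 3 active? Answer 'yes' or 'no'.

If layer 3 is active=yes:
  actuator would be (3, 2)
If layer 3 is active=no:
  actuator would be none
Observed none, so layer 3 was idle.

no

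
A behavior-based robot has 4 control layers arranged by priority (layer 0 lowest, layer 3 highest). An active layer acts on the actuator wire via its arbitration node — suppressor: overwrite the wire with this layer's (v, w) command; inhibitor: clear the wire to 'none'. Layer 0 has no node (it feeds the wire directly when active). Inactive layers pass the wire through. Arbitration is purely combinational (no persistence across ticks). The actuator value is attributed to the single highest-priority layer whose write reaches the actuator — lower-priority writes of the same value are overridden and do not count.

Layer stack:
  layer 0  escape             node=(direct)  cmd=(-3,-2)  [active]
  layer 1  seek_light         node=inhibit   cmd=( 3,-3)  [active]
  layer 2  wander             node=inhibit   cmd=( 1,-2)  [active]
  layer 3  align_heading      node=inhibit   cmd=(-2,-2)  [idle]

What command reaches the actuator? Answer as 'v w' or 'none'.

none

[0] escape on; wire := (-3, -2)
[1] seek_light on (inhibit); wire := none
[2] wander on (inhibit); wire := none
[3] align_heading off; pass none
output none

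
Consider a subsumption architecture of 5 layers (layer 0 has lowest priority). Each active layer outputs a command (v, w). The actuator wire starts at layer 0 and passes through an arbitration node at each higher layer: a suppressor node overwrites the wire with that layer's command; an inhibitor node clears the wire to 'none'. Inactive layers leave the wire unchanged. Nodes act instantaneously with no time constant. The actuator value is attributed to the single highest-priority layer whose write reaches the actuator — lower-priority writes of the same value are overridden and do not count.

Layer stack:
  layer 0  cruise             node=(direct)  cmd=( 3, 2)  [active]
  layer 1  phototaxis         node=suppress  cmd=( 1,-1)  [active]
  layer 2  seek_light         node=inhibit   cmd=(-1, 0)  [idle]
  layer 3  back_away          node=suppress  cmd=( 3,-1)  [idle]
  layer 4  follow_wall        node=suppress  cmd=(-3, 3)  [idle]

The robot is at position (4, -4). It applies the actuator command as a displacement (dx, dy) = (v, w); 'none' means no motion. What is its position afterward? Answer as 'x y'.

L0 cruise: active, feeds wire = (3, 2)
L1 phototaxis: active, suppressor → wire = (1, -1)
L2 seek_light: idle → wire stays (1, -1)
L3 back_away: idle → wire stays (1, -1)
L4 follow_wall: idle → wire stays (1, -1)
actuator = (1, -1)
position: (4, -4) + (1, -1) = (5, -5)

5 -5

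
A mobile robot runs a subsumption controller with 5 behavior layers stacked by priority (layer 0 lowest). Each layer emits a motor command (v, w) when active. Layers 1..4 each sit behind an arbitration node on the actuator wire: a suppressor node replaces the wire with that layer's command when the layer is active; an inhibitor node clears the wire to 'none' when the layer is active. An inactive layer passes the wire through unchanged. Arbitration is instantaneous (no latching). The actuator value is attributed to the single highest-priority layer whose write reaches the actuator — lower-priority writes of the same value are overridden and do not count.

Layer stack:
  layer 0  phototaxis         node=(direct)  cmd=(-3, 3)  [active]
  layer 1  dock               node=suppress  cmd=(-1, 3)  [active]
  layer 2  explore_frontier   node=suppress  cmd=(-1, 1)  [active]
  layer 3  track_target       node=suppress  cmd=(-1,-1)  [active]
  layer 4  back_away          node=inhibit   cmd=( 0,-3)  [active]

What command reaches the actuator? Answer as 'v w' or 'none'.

layer 0 (phototaxis) active — direct: (-3, 3)
layer 1 (dock) active — suppresses: (-1, 3)
layer 2 (explore_frontier) active — suppresses: (-1, 1)
layer 3 (track_target) active — suppresses: (-1, -1)
layer 4 (back_away) active — inhibits: none
→ actuator none

none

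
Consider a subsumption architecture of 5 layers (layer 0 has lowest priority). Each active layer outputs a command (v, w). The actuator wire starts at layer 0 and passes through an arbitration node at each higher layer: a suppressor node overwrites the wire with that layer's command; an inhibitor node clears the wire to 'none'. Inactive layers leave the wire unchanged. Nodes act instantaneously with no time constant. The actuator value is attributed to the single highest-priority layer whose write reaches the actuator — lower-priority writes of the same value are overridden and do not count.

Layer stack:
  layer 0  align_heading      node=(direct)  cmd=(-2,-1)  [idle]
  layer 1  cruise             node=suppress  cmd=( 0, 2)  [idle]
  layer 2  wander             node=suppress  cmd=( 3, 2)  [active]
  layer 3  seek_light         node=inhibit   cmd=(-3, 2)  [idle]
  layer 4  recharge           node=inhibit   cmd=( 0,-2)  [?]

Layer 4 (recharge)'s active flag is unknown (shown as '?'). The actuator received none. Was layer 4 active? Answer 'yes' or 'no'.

yes

If layer 4 is active=yes:
  actuator would be none
If layer 4 is active=no:
  actuator would be (3, 2)
Observed none, so layer 4 was active.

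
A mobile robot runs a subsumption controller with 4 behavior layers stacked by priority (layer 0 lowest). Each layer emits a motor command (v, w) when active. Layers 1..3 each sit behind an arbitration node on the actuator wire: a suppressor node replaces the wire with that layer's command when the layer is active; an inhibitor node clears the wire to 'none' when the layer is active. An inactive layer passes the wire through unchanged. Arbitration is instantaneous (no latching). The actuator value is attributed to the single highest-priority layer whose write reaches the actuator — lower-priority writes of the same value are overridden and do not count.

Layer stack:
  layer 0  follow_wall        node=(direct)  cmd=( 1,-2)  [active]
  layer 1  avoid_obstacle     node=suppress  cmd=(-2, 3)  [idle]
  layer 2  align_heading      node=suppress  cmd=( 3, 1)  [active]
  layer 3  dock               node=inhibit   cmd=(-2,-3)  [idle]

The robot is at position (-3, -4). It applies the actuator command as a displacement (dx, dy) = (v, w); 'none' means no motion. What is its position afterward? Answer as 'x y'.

0 -3

[0] follow_wall on; wire := (1, -2)
[1] avoid_obstacle off; pass (1, -2)
[2] align_heading on (suppress); wire := (3, 1)
[3] dock off; pass (3, 1)
output (3, 1)
position: (-3, -4) + (3, 1) = (0, -3)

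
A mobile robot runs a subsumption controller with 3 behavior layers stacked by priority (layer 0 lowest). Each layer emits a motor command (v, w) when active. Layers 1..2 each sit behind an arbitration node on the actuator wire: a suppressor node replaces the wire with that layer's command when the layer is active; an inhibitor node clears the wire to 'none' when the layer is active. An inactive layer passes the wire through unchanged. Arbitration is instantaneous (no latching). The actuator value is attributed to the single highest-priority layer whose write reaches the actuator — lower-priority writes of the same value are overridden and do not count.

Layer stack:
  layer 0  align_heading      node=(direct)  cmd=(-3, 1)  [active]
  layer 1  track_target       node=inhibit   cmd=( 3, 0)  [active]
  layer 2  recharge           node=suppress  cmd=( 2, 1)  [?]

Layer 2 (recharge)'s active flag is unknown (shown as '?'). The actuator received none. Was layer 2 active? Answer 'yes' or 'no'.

If layer 2 is active=yes:
  actuator would be (2, 1)
If layer 2 is active=no:
  actuator would be none
Observed none, so layer 2 was idle.

no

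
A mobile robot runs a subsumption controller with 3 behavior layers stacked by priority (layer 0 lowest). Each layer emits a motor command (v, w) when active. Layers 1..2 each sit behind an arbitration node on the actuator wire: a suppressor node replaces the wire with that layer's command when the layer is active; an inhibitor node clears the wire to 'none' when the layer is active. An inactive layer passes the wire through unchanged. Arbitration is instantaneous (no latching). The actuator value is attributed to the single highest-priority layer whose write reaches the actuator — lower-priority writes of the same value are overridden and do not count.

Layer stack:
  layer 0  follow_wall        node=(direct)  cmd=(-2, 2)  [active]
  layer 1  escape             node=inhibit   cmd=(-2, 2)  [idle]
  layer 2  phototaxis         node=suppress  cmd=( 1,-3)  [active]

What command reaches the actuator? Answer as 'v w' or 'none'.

[0] follow_wall on; wire := (-2, 2)
[1] escape off; pass (-2, 2)
[2] phototaxis on (suppress); wire := (1, -3)
output (1, -3)

1 -3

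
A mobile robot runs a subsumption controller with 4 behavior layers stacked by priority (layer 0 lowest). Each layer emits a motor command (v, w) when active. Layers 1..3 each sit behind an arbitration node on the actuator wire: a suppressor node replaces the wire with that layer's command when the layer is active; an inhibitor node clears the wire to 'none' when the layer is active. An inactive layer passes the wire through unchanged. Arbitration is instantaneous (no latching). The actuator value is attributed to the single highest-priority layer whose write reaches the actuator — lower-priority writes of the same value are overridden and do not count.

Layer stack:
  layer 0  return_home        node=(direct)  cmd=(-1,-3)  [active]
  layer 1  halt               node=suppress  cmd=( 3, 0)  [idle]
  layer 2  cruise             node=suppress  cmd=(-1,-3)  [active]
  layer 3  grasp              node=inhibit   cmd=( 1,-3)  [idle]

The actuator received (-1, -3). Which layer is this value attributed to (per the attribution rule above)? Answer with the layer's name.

layer 0 (return_home) active — direct: (-1, -3)
layer 1 (halt) idle — unchanged: (-1, -3)
layer 2 (cruise) active — suppresses: (-1, -3)
layer 3 (grasp) idle — unchanged: (-1, -3)
→ actuator (-1, -3)
last writer: layer 2 = cruise

cruise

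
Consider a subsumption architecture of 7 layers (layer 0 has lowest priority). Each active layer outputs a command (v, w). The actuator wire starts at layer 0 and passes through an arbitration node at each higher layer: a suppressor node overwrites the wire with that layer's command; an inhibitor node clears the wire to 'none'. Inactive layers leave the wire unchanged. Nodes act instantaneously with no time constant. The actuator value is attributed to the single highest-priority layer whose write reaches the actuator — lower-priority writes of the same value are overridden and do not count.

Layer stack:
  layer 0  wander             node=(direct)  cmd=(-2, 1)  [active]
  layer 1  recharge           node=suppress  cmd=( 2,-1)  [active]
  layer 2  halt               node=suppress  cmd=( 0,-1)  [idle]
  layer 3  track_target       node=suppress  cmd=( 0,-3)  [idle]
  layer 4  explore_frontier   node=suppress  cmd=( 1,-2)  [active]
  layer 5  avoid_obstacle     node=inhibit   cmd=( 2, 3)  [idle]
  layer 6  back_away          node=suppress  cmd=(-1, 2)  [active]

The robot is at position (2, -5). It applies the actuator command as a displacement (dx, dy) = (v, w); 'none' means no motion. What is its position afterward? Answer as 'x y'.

1 -3

L0 wander: active, feeds wire = (-2, 1)
L1 recharge: active, suppressor → wire = (2, -1)
L2 halt: idle → wire stays (2, -1)
L3 track_target: idle → wire stays (2, -1)
L4 explore_frontier: active, suppressor → wire = (1, -2)
L5 avoid_obstacle: idle → wire stays (1, -2)
L6 back_away: active, suppressor → wire = (-1, 2)
actuator = (-1, 2)
position: (2, -5) + (-1, 2) = (1, -3)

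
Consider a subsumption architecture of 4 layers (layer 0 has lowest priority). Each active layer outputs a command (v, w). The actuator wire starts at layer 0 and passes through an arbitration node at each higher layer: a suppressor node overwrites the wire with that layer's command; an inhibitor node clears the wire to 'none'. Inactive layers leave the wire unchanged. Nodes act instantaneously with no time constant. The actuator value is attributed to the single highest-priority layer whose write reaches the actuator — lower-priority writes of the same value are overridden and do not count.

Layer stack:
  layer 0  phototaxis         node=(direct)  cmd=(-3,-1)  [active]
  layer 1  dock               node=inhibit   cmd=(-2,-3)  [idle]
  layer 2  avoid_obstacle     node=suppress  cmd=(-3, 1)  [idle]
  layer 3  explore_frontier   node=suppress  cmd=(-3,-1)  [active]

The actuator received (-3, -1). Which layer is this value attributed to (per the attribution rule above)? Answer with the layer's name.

explore_frontier

layer 0 (phototaxis) active — direct: (-3, -1)
layer 1 (dock) idle — unchanged: (-3, -1)
layer 2 (avoid_obstacle) idle — unchanged: (-3, -1)
layer 3 (explore_frontier) active — suppresses: (-3, -1)
→ actuator (-3, -1)
last writer: layer 3 = explore_frontier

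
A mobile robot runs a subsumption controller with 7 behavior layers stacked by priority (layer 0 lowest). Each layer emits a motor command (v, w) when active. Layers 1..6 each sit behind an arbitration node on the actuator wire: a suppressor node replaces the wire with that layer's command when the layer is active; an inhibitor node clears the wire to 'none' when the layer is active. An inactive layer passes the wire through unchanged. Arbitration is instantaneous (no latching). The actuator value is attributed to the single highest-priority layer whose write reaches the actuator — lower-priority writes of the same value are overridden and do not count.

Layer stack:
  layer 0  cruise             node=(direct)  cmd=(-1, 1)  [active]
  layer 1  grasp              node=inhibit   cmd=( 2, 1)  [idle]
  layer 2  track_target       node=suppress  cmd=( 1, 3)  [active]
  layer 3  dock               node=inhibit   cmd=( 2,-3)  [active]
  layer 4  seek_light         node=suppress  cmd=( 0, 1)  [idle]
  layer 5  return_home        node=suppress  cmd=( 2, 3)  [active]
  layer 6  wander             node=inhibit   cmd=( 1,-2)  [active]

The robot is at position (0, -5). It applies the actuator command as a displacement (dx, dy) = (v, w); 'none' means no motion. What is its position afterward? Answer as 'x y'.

0 -5

layer 0 (cruise) active — direct: (-1, 1)
layer 1 (grasp) idle — unchanged: (-1, 1)
layer 2 (track_target) active — suppresses: (1, 3)
layer 3 (dock) active — inhibits: none
layer 4 (seek_light) idle — unchanged: none
layer 5 (return_home) active — suppresses: (2, 3)
layer 6 (wander) active — inhibits: none
→ actuator none
position: (0, -5) + none = (0, -5)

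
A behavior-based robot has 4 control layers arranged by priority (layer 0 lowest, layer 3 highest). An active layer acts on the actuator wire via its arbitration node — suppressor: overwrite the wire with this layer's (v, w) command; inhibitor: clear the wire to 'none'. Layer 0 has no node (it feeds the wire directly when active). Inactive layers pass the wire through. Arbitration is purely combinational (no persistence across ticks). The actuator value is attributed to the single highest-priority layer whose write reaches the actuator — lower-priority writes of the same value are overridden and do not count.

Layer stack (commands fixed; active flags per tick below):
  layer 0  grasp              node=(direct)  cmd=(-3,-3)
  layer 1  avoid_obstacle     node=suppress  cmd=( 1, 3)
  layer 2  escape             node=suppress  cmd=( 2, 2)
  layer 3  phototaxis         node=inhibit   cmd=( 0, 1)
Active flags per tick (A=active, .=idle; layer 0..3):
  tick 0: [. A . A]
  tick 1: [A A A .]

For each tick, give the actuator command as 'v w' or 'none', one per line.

none
2 2

tick 0:
  layer 0 (grasp) idle — none
  layer 1 (avoid_obstacle) active — suppresses: (1, 3)
  layer 2 (escape) idle — unchanged: (1, 3)
  layer 3 (phototaxis) active — inhibits: none
  → actuator none
tick 1:
  layer 0 (grasp) active — direct: (-3, -3)
  layer 1 (avoid_obstacle) active — suppresses: (1, 3)
  layer 2 (escape) active — suppresses: (2, 2)
  layer 3 (phototaxis) idle — unchanged: (2, 2)
  → actuator (2, 2)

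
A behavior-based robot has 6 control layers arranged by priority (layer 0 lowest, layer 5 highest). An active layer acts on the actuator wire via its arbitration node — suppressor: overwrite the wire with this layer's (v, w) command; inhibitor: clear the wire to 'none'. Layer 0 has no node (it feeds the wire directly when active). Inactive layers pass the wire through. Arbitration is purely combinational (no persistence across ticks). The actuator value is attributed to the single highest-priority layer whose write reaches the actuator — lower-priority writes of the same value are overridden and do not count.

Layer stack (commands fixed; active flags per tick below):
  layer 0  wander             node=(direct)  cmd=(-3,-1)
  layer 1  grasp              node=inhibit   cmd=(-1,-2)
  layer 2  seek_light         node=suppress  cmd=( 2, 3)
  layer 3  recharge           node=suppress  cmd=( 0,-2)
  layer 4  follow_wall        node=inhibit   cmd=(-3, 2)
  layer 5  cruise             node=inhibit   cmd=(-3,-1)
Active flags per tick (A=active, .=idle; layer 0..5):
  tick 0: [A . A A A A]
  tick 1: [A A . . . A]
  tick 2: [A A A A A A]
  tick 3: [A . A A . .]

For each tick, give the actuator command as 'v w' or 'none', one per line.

tick 0:
  [0] wander on; wire := (-3, -1)
  [1] grasp off; pass (-3, -1)
  [2] seek_light on (suppress); wire := (2, 3)
  [3] recharge on (suppress); wire := (0, -2)
  [4] follow_wall on (inhibit); wire := none
  [5] cruise on (inhibit); wire := none
  output none
tick 1:
  [0] wander on; wire := (-3, -1)
  [1] grasp on (inhibit); wire := none
  [2] seek_light off; pass none
  [3] recharge off; pass none
  [4] follow_wall off; pass none
  [5] cruise on (inhibit); wire := none
  output none
tick 2:
  [0] wander on; wire := (-3, -1)
  [1] grasp on (inhibit); wire := none
  [2] seek_light on (suppress); wire := (2, 3)
  [3] recharge on (suppress); wire := (0, -2)
  [4] follow_wall on (inhibit); wire := none
  [5] cruise on (inhibit); wire := none
  output none
tick 3:
  [0] wander on; wire := (-3, -1)
  [1] grasp off; pass (-3, -1)
  [2] seek_light on (suppress); wire := (2, 3)
  [3] recharge on (suppress); wire := (0, -2)
  [4] follow_wall off; pass (0, -2)
  [5] cruise off; pass (0, -2)
  output (0, -2)

none
none
none
0 -2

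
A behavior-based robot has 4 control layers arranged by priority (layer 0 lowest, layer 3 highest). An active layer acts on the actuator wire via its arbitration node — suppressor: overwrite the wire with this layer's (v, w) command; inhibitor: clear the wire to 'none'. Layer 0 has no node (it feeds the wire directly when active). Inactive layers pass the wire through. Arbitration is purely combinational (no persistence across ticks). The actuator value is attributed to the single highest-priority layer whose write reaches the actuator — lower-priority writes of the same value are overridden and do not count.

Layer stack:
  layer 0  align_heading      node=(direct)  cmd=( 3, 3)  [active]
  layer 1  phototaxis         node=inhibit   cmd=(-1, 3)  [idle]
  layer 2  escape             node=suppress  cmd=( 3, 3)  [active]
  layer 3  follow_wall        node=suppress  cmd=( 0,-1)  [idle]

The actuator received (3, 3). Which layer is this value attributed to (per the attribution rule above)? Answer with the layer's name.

escape

layer 0 (align_heading) active — direct: (3, 3)
layer 1 (phototaxis) idle — unchanged: (3, 3)
layer 2 (escape) active — suppresses: (3, 3)
layer 3 (follow_wall) idle — unchanged: (3, 3)
→ actuator (3, 3)
last writer: layer 2 = escape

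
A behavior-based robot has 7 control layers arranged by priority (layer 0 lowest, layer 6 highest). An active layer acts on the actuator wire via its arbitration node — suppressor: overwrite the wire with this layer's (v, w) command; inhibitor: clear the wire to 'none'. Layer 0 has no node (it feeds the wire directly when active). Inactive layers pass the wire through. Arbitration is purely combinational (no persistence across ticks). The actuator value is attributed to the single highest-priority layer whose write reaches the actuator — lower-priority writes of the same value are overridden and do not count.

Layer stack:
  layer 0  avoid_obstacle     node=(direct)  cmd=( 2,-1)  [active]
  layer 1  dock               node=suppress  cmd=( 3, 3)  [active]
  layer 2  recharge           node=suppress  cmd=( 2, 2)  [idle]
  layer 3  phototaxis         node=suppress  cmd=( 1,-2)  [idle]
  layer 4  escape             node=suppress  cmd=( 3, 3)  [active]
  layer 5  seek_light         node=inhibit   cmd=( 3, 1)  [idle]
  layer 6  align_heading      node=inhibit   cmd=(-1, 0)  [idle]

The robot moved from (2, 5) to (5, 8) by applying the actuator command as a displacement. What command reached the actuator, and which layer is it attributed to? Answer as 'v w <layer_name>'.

3 3 escape

displacement = (5, 8) − (2, 5) = (3, 3)
layer 0 (avoid_obstacle) active — direct: (2, -1)
layer 1 (dock) active — suppresses: (3, 3)
layer 2 (recharge) idle — unchanged: (3, 3)
layer 3 (phototaxis) idle — unchanged: (3, 3)
layer 4 (escape) active — suppresses: (3, 3)
layer 5 (seek_light) idle — unchanged: (3, 3)
layer 6 (align_heading) idle — unchanged: (3, 3)
→ actuator (3, 3) — from layer 4 (escape)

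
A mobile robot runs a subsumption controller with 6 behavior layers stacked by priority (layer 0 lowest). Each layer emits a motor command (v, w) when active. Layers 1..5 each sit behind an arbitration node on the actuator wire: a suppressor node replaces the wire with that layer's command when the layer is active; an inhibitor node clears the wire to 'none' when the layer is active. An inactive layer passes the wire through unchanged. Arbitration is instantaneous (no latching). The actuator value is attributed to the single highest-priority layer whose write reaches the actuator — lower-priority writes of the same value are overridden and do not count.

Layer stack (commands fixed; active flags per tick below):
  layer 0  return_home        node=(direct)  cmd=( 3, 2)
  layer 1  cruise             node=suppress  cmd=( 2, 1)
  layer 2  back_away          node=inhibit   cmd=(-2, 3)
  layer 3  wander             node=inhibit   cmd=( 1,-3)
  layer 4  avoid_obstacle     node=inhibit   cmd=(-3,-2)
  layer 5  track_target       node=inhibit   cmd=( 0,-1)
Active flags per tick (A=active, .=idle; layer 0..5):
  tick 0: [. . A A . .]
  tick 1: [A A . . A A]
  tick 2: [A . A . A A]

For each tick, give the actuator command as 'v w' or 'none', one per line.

none
none
none

tick 0:
  L0 return_home: idle → wire = none
  L1 cruise: idle → wire stays none
  L2 back_away: active, inhibitor → wire = none
  L3 wander: active, inhibitor → wire = none
  L4 avoid_obstacle: idle → wire stays none
  L5 track_target: idle → wire stays none
  actuator = none
tick 1:
  L0 return_home: active, feeds wire = (3, 2)
  L1 cruise: active, suppressor → wire = (2, 1)
  L2 back_away: idle → wire stays (2, 1)
  L3 wander: idle → wire stays (2, 1)
  L4 avoid_obstacle: active, inhibitor → wire = none
  L5 track_target: active, inhibitor → wire = none
  actuator = none
tick 2:
  L0 return_home: active, feeds wire = (3, 2)
  L1 cruise: idle → wire stays (3, 2)
  L2 back_away: active, inhibitor → wire = none
  L3 wander: idle → wire stays none
  L4 avoid_obstacle: active, inhibitor → wire = none
  L5 track_target: active, inhibitor → wire = none
  actuator = none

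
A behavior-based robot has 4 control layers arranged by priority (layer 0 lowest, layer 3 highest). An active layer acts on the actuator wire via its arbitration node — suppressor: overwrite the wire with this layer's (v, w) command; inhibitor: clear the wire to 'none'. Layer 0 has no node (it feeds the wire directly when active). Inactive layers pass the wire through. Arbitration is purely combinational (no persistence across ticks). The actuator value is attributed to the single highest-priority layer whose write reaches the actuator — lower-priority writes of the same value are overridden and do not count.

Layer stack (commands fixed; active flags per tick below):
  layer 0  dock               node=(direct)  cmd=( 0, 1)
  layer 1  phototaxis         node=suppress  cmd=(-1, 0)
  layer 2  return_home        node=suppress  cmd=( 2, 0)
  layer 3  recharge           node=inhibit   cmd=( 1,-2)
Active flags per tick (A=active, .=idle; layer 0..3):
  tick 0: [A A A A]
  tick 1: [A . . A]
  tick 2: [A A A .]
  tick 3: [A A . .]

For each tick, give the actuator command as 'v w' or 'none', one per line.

none
none
2 0
-1 0

tick 0:
  [0] dock on; wire := (0, 1)
  [1] phototaxis on (suppress); wire := (-1, 0)
  [2] return_home on (suppress); wire := (2, 0)
  [3] recharge on (inhibit); wire := none
  output none
tick 1:
  [0] dock on; wire := (0, 1)
  [1] phototaxis off; pass (0, 1)
  [2] return_home off; pass (0, 1)
  [3] recharge on (inhibit); wire := none
  output none
tick 2:
  [0] dock on; wire := (0, 1)
  [1] phototaxis on (suppress); wire := (-1, 0)
  [2] return_home on (suppress); wire := (2, 0)
  [3] recharge off; pass (2, 0)
  output (2, 0)
tick 3:
  [0] dock on; wire := (0, 1)
  [1] phototaxis on (suppress); wire := (-1, 0)
  [2] return_home off; pass (-1, 0)
  [3] recharge off; pass (-1, 0)
  output (-1, 0)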